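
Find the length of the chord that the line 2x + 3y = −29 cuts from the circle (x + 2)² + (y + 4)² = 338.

10√13

Express y = (−29 − 2x)/3 and substitute into the circle:
13x² + 104x − 2717 = 0  ⟹  x² + 8x − 209 = 0
x = 11 or x = −19, giving (11, −17) and (−19, 3).
|(11, −17) − (−19, 3)| = √((30)² + (−20)²) = 10√13.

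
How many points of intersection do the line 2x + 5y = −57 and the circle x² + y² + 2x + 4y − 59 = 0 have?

Centre (−1, −2), r² = 64. Distance² from centre to line = (45)²/29 = 2025/29.
Since d² > r², the line lies outside the circle.

0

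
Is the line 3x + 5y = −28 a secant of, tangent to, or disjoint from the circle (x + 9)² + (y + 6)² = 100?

d² = (3·(−9) + 5·(−6) − (−28))²/34 = 841/34; r² = 100.
Since d² < r², the line cuts the circle twice.

secant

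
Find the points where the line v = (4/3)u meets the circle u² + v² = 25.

(−3, −4) and (3, 4)

Express v = (4u)/3 and substitute into the circle:
25u² − 225 = 0  ⟹  u² − 9 = 0
u = 3 or u = −3, giving (3, 4) and (−3, −4).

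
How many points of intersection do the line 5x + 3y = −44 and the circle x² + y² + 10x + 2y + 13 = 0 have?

2

d² = (5·(−5) + 3·(−1) − (−44))²/34 = 128/17; r² = 13.
Since d² < r², the line cuts the circle twice.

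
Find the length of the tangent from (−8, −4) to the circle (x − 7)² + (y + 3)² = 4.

√222

The centre is (7, −3) and r = 2. The square of the distance from P to the centre is 225 + 1 = 226.
By the tangent–radius right angle, tangent length = √(|PO|² − r²) = √222.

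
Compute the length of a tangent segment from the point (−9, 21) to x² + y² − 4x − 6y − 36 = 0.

6√11

Centre (2, 3), r² = 49. |PO|² = (−11)² + (18)² = 445.
The tangent meets the radius at right angles, so tangent² = |PO|² − r² = 445 − 49 = 396.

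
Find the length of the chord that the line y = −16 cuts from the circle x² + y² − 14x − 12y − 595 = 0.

Centre (7, 6), r² = 680. Perpendicular distance d from centre to line = |22| / √1 = 22.
Half the chord is √(r² − d²) = √(196), so the full chord is 28.

28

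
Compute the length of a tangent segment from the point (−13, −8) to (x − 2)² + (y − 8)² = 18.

Centre (2, 8), r² = 18. |PO|² = (−15)² + (−16)² = 481.
By the tangent–radius right angle, tangent length = √(|PO|² − r²) = √463.

√463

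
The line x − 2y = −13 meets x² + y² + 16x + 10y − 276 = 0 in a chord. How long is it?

16√5

The distance from (−8, −5) to the line is 15/√5, and r² = 365.
Half the chord is √(r² − d²) = √(320), so the full chord is 16√5.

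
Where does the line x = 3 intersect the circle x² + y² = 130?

(3, −11) and (3, 11)

The line gives x = 3. Substituting into the circle:
y² − 121 = 0
y = 11 or y = −11, giving (3, 11) and (3, −11).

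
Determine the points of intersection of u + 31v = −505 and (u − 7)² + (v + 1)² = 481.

From the line, v = (−505 − u)/31. Substituting:
962u² − 12506u − 190476 = 0  ⟹  u² − 13u − 198 = 0
u = 22 or u = −9, giving (22, −17) and (−9, −16).

(−9, −16) and (22, −17)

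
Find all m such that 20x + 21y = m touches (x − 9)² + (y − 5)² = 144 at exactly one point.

The line touches the circle iff its distance from (9, 5) is 12:
|20·9 + 21·5 − m| / √841 = 12
|m − (285)| = 12·29, so m = 633 or m = −63.

m = −63 or m = 633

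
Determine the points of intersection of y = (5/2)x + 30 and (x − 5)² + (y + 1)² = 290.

(−12, 0) and (−8, 10)

Express y = (60 + 5x)/2 and substitute into the circle:
29x² + 580x + 2784 = 0  ⟹  x² + 20x + 96 = 0
x = −8 or x = −12, giving (−8, 10) and (−12, 0).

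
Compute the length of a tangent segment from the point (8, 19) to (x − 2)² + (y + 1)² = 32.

Centre (2, −1), r² = 32. |PO|² = (6)² + (20)² = 436.
The tangent meets the radius at right angles, so tangent² = |PO|² − r² = 436 − 32 = 404.

2√101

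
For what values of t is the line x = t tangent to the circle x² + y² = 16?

Tangency holds when the distance from the centre (0, 0) to the line equals the radius 4:
|1·0 + 0·0 − t| / √1 = 4
|t| = 4, so t = 4 or t = −4.

t = −4 or t = 4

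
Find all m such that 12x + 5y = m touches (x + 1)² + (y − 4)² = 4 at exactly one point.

m = −18 or m = 34

The line touches the circle iff its distance from (−1, 4) is 2:
|12·(−1) + 5·4 − m| / √169 = 2
|m − (8)| = 2·13, so m = 34 or m = −18.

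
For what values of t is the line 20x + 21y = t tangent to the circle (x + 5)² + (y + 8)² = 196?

Tangency holds when the distance from the centre (−5, −8) to the line equals the radius 14:
|20·(−5) + 21·(−8) − t| / √841 = 14
|t − (−268)| = 14·29, so t = 138 or t = −674.

t = −674 or t = 138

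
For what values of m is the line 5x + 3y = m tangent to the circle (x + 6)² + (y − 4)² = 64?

m = −18 ± 8√34

The line touches the circle iff its distance from (−6, 4) is 8:
|5·(−6) + 3·4 − m| / √34 = 8
|m − (−18)| = 8√34.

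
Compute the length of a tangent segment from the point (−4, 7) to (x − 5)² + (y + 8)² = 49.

√257

With centre O = (5, −8), |OP|² = 306 and r² = 49.
By the tangent–radius right angle, tangent length = √(|PO|² − r²) = √257.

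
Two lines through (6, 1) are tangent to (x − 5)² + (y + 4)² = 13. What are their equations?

3x + 2y = 20 and 2x − 3y = 9

A line y − (1) = m(x − (6)) is tangent when its distance from (5, −4) is √13:
[m·(−1) − (−5)]² = 13(m² + 1)
6m² + 5m − 6 = 0, so m = −3/2 or m = 2/3.
With m = −3/2: 3x + 2y = 20. With m = 2/3: 2x − 3y = 9.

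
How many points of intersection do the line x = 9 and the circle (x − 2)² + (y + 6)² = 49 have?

1

Centre (2, −6), r² = 49. Distance² from centre to line = (−7)² = 49.
Since d² = r², the line is tangent.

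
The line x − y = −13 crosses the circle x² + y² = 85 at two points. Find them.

(−7, 6) and (−6, 7)

Substitute y = x + 13:
2x² + 26x + 84 = 0  ⟹  x² + 13x + 42 = 0
x = −6 or x = −7, giving (−6, 7) and (−7, 6).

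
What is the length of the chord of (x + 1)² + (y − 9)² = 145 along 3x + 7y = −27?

The distance from (−1, 9) to the line is 87/√58, and r² = 145.
Chord = 2√(r² − d²) = 2·√(29/2) = √58.

√58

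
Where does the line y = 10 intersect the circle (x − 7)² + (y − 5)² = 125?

(−3, 10) and (17, 10)

Substitute y = 10:
x² − 14x − 51 = 0
x = 17 or x = −3, giving (17, 10) and (−3, 10).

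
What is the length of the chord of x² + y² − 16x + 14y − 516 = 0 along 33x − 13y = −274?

From the line, y = (274 + 33x)/13. Substituting:
1258x² + 21386x + 37740 = 0  ⟹  x² + 17x + 30 = 0
x = −2 or x = −15, giving (−2, 16) and (−15, −17).
Chord length = distance between (−2, 16) and (−15, −17) = √1258 = √1258.

√1258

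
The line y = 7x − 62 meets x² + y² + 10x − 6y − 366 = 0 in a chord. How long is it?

Substitute y = 7x − 62:
50x² − 900x + 3850 = 0  ⟹  x² − 18x + 77 = 0
x = 11 or x = 7, giving (11, 15) and (7, −13).
Chord length = distance between (11, 15) and (7, −13) = √800 = 20√2.

20√2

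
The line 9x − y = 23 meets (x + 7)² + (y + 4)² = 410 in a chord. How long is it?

Centre (−7, −4), r² = 410. Perpendicular distance d from centre to line = |−82| / √82 = 82/√82.
Half the chord is √(r² − d²) = √(328), so the full chord is 4√82.

4√82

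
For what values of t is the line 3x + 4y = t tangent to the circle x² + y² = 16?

t = −20 or t = 20

The line touches the circle iff its distance from (0, 0) is 4:
|3·0 + 4·0 − t| / √25 = 4
|t| = 4·5, so t = 20 or t = −20.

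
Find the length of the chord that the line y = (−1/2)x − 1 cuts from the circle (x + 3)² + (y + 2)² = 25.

4√5

Centre (−3, −2), r² = 25. Perpendicular distance d from centre to line = |−5| / √5 = 5/√5.
Chord = 2√(r² − d²) = 2·√(20) = 4√5.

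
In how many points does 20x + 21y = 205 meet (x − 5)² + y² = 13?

d² = (20·5 + 21·0 − (205))²/841 = 11025/841; r² = 13.
Since d² > r², the line lies outside the circle.

0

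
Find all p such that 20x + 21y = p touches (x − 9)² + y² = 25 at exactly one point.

p = 35 or p = 325

For a tangent, require d(centre, line) = r = 5.
|20·9 + 21·0 − p| / √841 = 5
|p − (180)| = 5·29, so p = 325 or p = 35.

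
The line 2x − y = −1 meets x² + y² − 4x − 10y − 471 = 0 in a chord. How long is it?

Express y = 2x + 1 and substitute into the circle:
5x² − 20x − 480 = 0  ⟹  x² − 4x − 96 = 0
x = 12 or x = −8, giving (12, 25) and (−8, −15).
|(12, 25) − (−8, −15)| = √((20)² + (40)²) = 20√5.

20√5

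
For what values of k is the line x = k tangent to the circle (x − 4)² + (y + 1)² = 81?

k = −5 or k = 13

Tangency holds when the distance from the centre (4, −1) to the line equals the radius 9:
|1·4 + 0·(−1) − k| / √1 = 9
|k − (4)| = 9, so k = 13 or k = −5.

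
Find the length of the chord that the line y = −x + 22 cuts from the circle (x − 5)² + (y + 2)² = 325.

Substitute y = −x + 22:
2x² − 58x + 276 = 0  ⟹  x² − 29x + 138 = 0
x = 23 or x = 6, giving (23, −1) and (6, 16).
|(23, −1) − (6, 16)| = √((17)² + (−17)²) = 17√2.

17√2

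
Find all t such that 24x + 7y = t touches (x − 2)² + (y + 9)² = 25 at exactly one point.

t = −140 or t = 110

For a tangent, require d(centre, line) = r = 5.
|24·2 + 7·(−9) − t| / √625 = 5
|t − (−15)| = 5·25, so t = 110 or t = −140.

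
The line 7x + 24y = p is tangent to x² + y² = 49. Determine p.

Tangency holds when the distance from the centre (0, 0) to the line equals the radius 7:
|7·0 + 24·0 − p| / √625 = 7
|p| = 7·25, so p = 175 or p = −175.

p = −175 or p = 175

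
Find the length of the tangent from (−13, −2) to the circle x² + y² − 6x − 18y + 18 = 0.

The centre is (3, 9) and r = 6√2. The square of the distance from P to the centre is 256 + 121 = 377.
Power of the point: PT² = |PO|² − r² = 305, so PT = √305.

√305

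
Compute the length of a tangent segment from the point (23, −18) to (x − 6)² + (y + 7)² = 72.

With centre O = (6, −7), |OP|² = 410 and r² = 72.
The tangent meets the radius at right angles, so tangent² = |PO|² − r² = 410 − 72 = 338.

13√2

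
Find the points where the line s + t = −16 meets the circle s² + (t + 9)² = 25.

Substitute t = −s − 16:
2s² + 14s + 24 = 0  ⟹  s² + 7s + 12 = 0
s = −3 or s = −4, giving (−3, −13) and (−4, −12).

(−4, −12) and (−3, −13)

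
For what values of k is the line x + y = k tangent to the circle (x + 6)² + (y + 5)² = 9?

k = −11 ± 3√2

The line touches the circle iff its distance from (−6, −5) is 3:
|1·(−6) + 1·(−5) − k| / √2 = 3
|k − (−11)| = 3√2.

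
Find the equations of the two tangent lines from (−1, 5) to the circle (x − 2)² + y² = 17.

Let a tangent through (−1, 5) have slope m. Its distance from (2, 0) must equal √17:
(3m − (−5))² = 17(m² + 1)
4m² − 15m − 4 = 0, so m = 4 or m = −1/4.
With m = 4: 4x − y = −9. With m = −1/4: x + 4y = 19.

4x − y = −9 and x + 4y = 19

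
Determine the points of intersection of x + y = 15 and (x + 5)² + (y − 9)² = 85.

Express y = −x + 15 and substitute into the circle:
2x² − 2x − 24 = 0  ⟹  x² − x − 12 = 0
x = 4 or x = −3, giving (4, 11) and (−3, 18).

(−3, 18) and (4, 11)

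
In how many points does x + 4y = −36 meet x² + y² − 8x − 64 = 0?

0

Substituting the line into the circle gives 17x² − 56x + 272 = 0.
Δ = 3136 − 18496 = −15360.
No real roots: the line does not meet the circle.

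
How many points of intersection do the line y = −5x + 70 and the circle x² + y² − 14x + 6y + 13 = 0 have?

0

Substituting the line into the circle gives 26x² − 744x + 5333 = 0.
Δ = 553536 − 554632 = −1096.
No real roots: the line does not meet the circle.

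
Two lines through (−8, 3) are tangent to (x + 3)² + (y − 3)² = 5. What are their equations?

A line y − (3) = m(x − (−8)) is tangent when its distance from (−3, 3) is √5:
(5m − (0))² = 5(m² + 1)
4m² − 1 = 0, so m = 1/2 or m = −1/2.
With m = 1/2: x − 2y = −14. With m = −1/2: x + 2y = −2.

x − 2y = −14 and x + 2y = −2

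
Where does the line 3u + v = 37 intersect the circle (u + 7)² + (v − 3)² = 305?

Express v = −3u + 37 and substitute into the circle:
10u² − 190u + 900 = 0  ⟹  u² − 19u + 90 = 0
u = 10 or u = 9, giving (10, 7) and (9, 10).

(9, 10) and (10, 7)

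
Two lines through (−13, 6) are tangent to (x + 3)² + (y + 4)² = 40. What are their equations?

x + 3y = 5 and 3x + y = −33

Write the tangent as mx − y + (6 − m·(−13)) = 0 and set its distance from the centre to 2√10:
(10m − (−10))² = 40(m² + 1)
3m² + 10m + 3 = 0, so m = −1/3 or m = −3.
Through (−13, 6) these give x + 3y = 5 and 3x + y = −33.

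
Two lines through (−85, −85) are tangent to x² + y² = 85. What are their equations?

6x − 7y = 85 and 7x − 6y = −85

A line y − (−85) = m(x − (−85)) is tangent when its distance from (0, 0) is √85:
[m·(85) − (85)]² = 85(m² + 1)
42m² − 85m + 42 = 0, so m = 6/7 or m = 7/6.
With m = 6/7: 6x − 7y = 85. With m = 7/6: 7x − 6y = −85.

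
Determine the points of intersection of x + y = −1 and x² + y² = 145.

(−9, 8) and (8, −9)

Express y = −x − 1 and substitute into the circle:
2x² + 2x − 144 = 0  ⟹  x² + x − 72 = 0
x = 8 or x = −9, giving (8, −9) and (−9, 8).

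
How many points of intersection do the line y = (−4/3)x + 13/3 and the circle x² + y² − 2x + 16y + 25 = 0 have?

0

Centre (1, −8), r² = 40. Distance² from centre to line = (−33)²/25 = 1089/25.
Since d² > r², the line lies outside the circle.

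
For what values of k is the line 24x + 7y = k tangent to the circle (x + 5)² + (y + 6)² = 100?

k = −412 or k = 88

The line touches the circle iff its distance from (−5, −6) is 10:
|24·(−5) + 7·(−6) − k| / √625 = 10
|k − (−162)| = 10·25, so k = 88 or k = −412.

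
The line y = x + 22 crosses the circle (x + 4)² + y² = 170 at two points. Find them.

(−15, 7) and (−11, 11)

Express y = x + 22 and substitute into the circle:
2x² + 52x + 330 = 0  ⟹  x² + 26x + 165 = 0
x = −11 or x = −15, giving (−11, 11) and (−15, 7).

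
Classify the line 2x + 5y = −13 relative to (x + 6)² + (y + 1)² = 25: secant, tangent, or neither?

secant

d² = (2·(−6) + 5·(−1) − (−13))²/29 = 16/29; r² = 25.
Since d² < r², the line cuts the circle twice.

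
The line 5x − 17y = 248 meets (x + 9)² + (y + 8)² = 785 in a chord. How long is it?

3√314

From the line, y = (−248 + 5x)/17. Substituting:
314x² + 4082x − 190912 = 0  ⟹  x² + 13x − 608 = 0
x = 19 or x = −32, giving (19, −9) and (−32, −24).
Chord length = distance between (19, −9) and (−32, −24) = √2826 = 3√314.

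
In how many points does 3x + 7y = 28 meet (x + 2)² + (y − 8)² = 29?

Centre (−2, 8), r² = 29. Distance² from centre to line = (22)²/58 = 242/29.
Since d² < r², the line cuts the circle twice.

2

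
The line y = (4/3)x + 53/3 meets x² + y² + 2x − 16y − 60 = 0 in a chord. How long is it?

Express y = (53 + 4x)/3 and substitute into the circle:
25x² + 250x − 275 = 0  ⟹  x² + 10x − 11 = 0
x = 1 or x = −11, giving (1, 19) and (−11, 3).
Chord length = distance between (1, 19) and (−11, 3) = √400 = 20.

20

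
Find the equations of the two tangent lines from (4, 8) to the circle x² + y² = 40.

x − 3y = −20 and 3x + y = 20

Let a tangent through (4, 8) have slope m. Its distance from (0, 0) must equal 2√10:
[m·(−4) − (−8)]² = 40(m² + 1)
3m² + 8m − 3 = 0, so m = 1/3 or m = −3.
With m = 1/3: x − 3y = −20. With m = −3: 3x + y = 20.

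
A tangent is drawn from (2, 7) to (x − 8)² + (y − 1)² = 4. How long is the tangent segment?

2√17

The centre is (8, 1) and r = 2. The square of the distance from P to the centre is 36 + 36 = 72.
Power of the point: PT² = |PO|² − r² = 68, so PT = 2√17.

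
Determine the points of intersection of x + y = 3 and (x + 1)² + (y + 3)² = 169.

From the line, y = −x + 3. Substituting:
2x² − 10x − 132 = 0  ⟹  x² − 5x − 66 = 0
x = 11 or x = −6, giving (11, −8) and (−6, 9).

(−6, 9) and (11, −8)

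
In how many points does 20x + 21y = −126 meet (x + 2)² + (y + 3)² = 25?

Centre (−2, −3), r² = 25. Distance² from centre to line = (23)²/841 = 529/841.
Since d² < r², the line cuts the circle twice.

2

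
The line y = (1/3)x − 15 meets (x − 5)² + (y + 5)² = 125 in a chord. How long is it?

5√10

Express y = (−45 + x)/3 and substitute into the circle:
10x² − 150x = 0  ⟹  x² − 15x = 0
x = 15 or x = 0, giving (15, −10) and (0, −15).
Chord length = distance between (15, −10) and (0, −15) = √250 = 5√10.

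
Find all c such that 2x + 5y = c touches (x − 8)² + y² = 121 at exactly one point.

The line touches the circle iff its distance from (8, 0) is 11:
|2·8 + 5·0 − c| / √29 = 11
|c − (16)| = 11√29.

c = 16 ± 11√29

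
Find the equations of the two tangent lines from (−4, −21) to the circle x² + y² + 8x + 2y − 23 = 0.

Let a tangent through (−4, −21) have slope m. Its distance from (−4, −1) must equal 2√10:
[m·(0) − (20)]² = 40(m² + 1)
m² − 9 = 0, so m = −3 or m = 3.
Through (−4, −21) these give 3x + y = −33 and 3x − y = 9.

3x + y = −33 and 3x − y = 9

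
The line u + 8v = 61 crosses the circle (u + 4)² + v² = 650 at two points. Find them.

(−27, 11) and (21, 5)

Express v = (61 − u)/8 and substitute into the circle:
65u² + 390u − 36855 = 0  ⟹  u² + 6u − 567 = 0
u = 21 or u = −27, giving (21, 5) and (−27, 11).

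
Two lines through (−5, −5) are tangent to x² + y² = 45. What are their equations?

A line y − (−5) = m(x − (−5)) is tangent when its distance from (0, 0) is 3√5:
[m·(5) − (5)]² = 45(m² + 1)
2m² + 5m + 2 = 0, so m = −2 or m = −1/2.
Through (−5, −5) these give 2x + y = −15 and x + 2y = −15.

2x + y = −15 and x + 2y = −15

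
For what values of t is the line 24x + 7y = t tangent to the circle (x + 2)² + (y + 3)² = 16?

Tangency holds when the distance from the centre (−2, −3) to the line equals the radius 4:
|24·(−2) + 7·(−3) − t| / √625 = 4
|t − (−69)| = 4·25, so t = 31 or t = −169.

t = −169 or t = 31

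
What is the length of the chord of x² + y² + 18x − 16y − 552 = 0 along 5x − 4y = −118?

Centre (−9, 8), r² = 697. Perpendicular distance d from centre to line = |41| / √41 = 41/√41.
Half the chord is √(r² − d²) = √(656), so the full chord is 8√41.

8√41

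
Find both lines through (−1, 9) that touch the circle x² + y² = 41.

4x + 5y = 41 and 5x − 4y = −41

Write the tangent as mx − y + (9 − m·(−1)) = 0 and set its distance from the centre to √41:
[m·(1) − (−9)]² = 41(m² + 1)
20m² − 9m − 20 = 0, so m = −4/5 or m = 5/4.
With m = −4/5: 4x + 5y = 41. With m = 5/4: 5x − 4y = −41.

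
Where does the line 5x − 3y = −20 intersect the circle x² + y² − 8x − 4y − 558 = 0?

(−13, −15) and (11, 25)

Substitute y = (20 + 5x)/3:
34x² + 68x − 4862 = 0  ⟹  x² + 2x − 143 = 0
x = 11 or x = −13, giving (11, 25) and (−13, −15).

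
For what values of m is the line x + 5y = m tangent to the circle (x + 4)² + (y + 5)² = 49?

m = −29 ± 7√26

The line touches the circle iff its distance from (−4, −5) is 7:
|1·(−4) + 5·(−5) − m| / √26 = 7
|m − (−29)| = 7√26.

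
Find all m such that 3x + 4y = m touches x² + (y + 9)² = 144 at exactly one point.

m = −96 or m = 24

The line touches the circle iff its distance from (0, −9) is 12:
|3·0 + 4·(−9) − m| / √25 = 12
|m − (−36)| = 12·5, so m = 24 or m = −96.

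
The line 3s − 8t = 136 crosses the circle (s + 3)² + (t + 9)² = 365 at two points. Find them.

Substitute t = (−136 + 3s)/8:
73s² − 18688 = 0  ⟹  s² − 256 = 0
s = 16 or s = −16, giving (16, −11) and (−16, −23).

(−16, −23) and (16, −11)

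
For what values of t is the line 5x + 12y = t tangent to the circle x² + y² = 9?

The line touches the circle iff its distance from (0, 0) is 3:
|5·0 + 12·0 − t| / √169 = 3
|t| = 3·13, so t = 39 or t = −39.

t = −39 or t = 39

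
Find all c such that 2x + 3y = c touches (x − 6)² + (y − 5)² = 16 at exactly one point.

For a tangent, require d(centre, line) = r = 4.
|2·6 + 3·5 − c| / √13 = 4
|c − (27)| = 4√13.

c = 27 ± 4√13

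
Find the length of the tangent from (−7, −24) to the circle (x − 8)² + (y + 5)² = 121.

Centre (8, −5), r² = 121. |PO|² = (−15)² + (−19)² = 586.
The tangent meets the radius at right angles, so tangent² = |PO|² − r² = 586 − 121 = 465.

√465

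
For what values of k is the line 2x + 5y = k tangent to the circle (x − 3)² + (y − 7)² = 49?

k = 41 ± 7√29

Tangency holds when the distance from the centre (3, 7) to the line equals the radius 7:
|2·3 + 5·7 − k| / √29 = 7
|k − (41)| = 7√29.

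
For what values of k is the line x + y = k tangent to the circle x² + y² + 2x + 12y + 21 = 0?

Tangency holds when the distance from the centre (−1, −6) to the line equals the radius 4:
|1·(−1) + 1·(−6) − k| / √2 = 4
|k − (−7)| = 4√2.

k = −7 ± 4√2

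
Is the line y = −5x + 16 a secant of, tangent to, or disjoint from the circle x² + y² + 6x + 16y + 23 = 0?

disjoint

d² = (5·(−3) + 1·(−8) − (16))²/26 = 117/2; r² = 50.
Since d² > r², the line lies outside the circle.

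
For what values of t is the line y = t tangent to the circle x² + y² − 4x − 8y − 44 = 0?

t = −4 or t = 12

The line touches the circle iff its distance from (2, 4) is 8:
|0·2 + 1·4 − t| / √1 = 8
|t − (4)| = 8, so t = 12 or t = −4.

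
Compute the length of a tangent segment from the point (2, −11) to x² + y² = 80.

Centre (0, 0), r² = 80. |PO|² = (2)² + (−11)² = 125.
By the tangent–radius right angle, tangent length = √(|PO|² − r²) = √45 = 3√5.

3√5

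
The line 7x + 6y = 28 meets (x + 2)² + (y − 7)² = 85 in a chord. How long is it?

2√85

From the line, y = (28 − 7x)/6. Substituting:
85x² + 340x − 2720 = 0  ⟹  x² + 4x − 32 = 0
x = 4 or x = −8, giving (4, 0) and (−8, 14).
Chord length = distance between (4, 0) and (−8, 14) = √340 = 2√85.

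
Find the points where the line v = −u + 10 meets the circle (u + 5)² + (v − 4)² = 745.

(−18, 28) and (19, −9)

From the line, v = −u + 10. Substituting:
2u² − 2u − 684 = 0  ⟹  u² − u − 342 = 0
u = 19 or u = −18, giving (19, −9) and (−18, 28).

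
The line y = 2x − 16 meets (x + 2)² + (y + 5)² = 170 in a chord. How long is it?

From the line, y = 2x − 16. Substituting:
5x² − 40x − 45 = 0  ⟹  x² − 8x − 9 = 0
x = 9 or x = −1, giving (9, 2) and (−1, −18).
|(9, 2) − (−1, −18)| = √((10)² + (20)²) = 10√5.

10√5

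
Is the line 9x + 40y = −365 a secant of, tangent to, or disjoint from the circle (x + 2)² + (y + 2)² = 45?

secant

Substituting the line into the circle gives 1681x² + 11530x + 15625 = 0.
Discriminant = (11530)² − 4·1681·(15625) = 27878400 > 0.
Two real roots: the line is a secant.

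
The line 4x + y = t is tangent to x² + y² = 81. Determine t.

t = ±9√17

Tangency holds when the distance from the centre (0, 0) to the line equals the radius 9:
|4·0 + 1·0 − t| / √17 = 9
|t| = 9√17.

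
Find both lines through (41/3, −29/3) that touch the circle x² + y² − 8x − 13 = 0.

5x + 2y = 49 and 2x + 5y = −21

Let a tangent through (41/3, −29/3) have slope m. Its distance from (4, 0) must equal √29:
(−29/3m − (29/3))² = 29(m² + 1)
10m² + 29m + 10 = 0, so m = −5/2 or m = −2/5.
With m = −5/2: 5x + 2y = 49. With m = −2/5: 2x + 5y = −21.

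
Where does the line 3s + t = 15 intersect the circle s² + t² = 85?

Express t = −3s + 15 and substitute into the circle:
10s² − 90s + 140 = 0  ⟹  s² − 9s + 14 = 0
s = 7 or s = 2, giving (7, −6) and (2, 9).

(2, 9) and (7, −6)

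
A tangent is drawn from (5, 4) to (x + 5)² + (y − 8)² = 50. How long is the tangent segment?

√66

With centre O = (−5, 8), |OP|² = 116 and r² = 50.
By the tangent–radius right angle, tangent length = √(|PO|² − r²) = √66.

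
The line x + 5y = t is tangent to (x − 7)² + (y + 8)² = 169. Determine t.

t = −33 ± 13√26

Tangency holds when the distance from the centre (7, −8) to the line equals the radius 13:
|1·7 + 5·(−8) − t| / √26 = 13
|t − (−33)| = 13√26.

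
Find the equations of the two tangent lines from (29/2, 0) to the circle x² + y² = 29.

2x + 5y = 29 and 2x − 5y = 29

A line y − (0) = m(x − (29/2)) is tangent when its distance from (0, 0) is √29:
(−29/2m − (0))² = 29(m² + 1)
25m² − 4 = 0, so m = −2/5 or m = 2/5.
Through (29/2, 0) these give 2x + 5y = 29 and 2x − 5y = 29.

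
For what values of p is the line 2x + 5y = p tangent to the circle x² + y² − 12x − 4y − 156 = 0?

The line touches the circle iff its distance from (6, 2) is 14:
|2·6 + 5·2 − p| / √29 = 14
|p − (22)| = 14√29.

p = 22 ± 14√29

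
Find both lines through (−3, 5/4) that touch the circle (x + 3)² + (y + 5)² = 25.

A line y − (5/4) = m(x − (−3)) is tangent when its distance from (−3, −5) is 5:
[m·(0) − (−25/4)]² = 25(m² + 1)
16m² − 9 = 0, so m = 3/4 or m = −3/4.
With m = 3/4: 3x − 4y = −14. With m = −3/4: 3x + 4y = −4.

3x − 4y = −14 and 3x + 4y = −4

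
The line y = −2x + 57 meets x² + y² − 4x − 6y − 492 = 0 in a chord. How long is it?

2√5

The distance from (2, 3) to the line is 50/√5, and r² = 505.
Chord = 2√(r² − d²) = 2·√(5) = 2√5.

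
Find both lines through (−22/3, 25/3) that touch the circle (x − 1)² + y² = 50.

7x + y = −43 and x + 7y = 51

Let a tangent through (−22/3, 25/3) have slope m. Its distance from (1, 0) must equal 5√2:
(25/3m − (−25/3))² = 50(m² + 1)
7m² + 50m + 7 = 0, so m = −7 or m = −1/7.
With m = −7: 7x + y = −43. With m = −1/7: x + 7y = 51.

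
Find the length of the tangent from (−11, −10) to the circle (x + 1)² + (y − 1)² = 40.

√181

With centre O = (−1, 1), |OP|² = 221 and r² = 40.
By the tangent–radius right angle, tangent length = √(|PO|² − r²) = √181.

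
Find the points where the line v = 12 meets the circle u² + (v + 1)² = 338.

(−13, 12) and (13, 12)

Substitute v = 12:
u² − 169 = 0
u = 13 or u = −13, giving (13, 12) and (−13, 12).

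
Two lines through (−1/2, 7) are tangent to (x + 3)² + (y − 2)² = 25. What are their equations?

Write the tangent as mx − y + (7 − m·(−1/2)) = 0 and set its distance from the centre to 5:
(−5/2m − (−5))² = 25(m² + 1)
3m² + 4m = 0, so m = 0 or m = −4/3.
Through (−1/2, 7) these give y = 7 and 4x + 3y = 19.

y = 7 and 4x + 3y = 19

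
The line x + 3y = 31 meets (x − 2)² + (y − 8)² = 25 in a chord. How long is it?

Substitute y = (31 − x)/3:
10x² − 50x − 140 = 0  ⟹  x² − 5x − 14 = 0
x = 7 or x = −2, giving (7, 8) and (−2, 11).
|(7, 8) − (−2, 11)| = √((9)² + (−3)²) = 3√10.

3√10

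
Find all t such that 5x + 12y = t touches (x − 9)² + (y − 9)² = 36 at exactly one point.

Tangency holds when the distance from the centre (9, 9) to the line equals the radius 6:
|5·9 + 12·9 − t| / √169 = 6
|t − (153)| = 6·13, so t = 231 or t = 75.

t = 75 or t = 231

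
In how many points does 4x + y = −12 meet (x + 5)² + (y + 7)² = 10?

0

Centre (−5, −7), r² = 10. Distance² from centre to line = (−15)²/17 = 225/17.
Since d² > r², the line lies outside the circle.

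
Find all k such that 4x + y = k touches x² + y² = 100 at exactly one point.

k = ±10√17

The line touches the circle iff its distance from (0, 0) is 10:
|4·0 + 1·0 − k| / √17 = 10
|k| = 10√17.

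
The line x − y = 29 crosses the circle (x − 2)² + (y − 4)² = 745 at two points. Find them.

(6, −23) and (29, 0)

Substitute y = x − 29:
2x² − 70x + 348 = 0  ⟹  x² − 35x + 174 = 0
x = 29 or x = 6, giving (29, 0) and (6, −23).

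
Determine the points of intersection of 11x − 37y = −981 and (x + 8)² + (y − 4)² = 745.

Express y = (981 + 11x)/37 and substitute into the circle:
1490x² + 40230x − 238400 = 0  ⟹  x² + 27x − 160 = 0
x = 5 or x = −32, giving (5, 28) and (−32, 17).

(−32, 17) and (5, 28)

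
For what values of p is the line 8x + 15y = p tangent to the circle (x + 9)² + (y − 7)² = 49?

For a tangent, require d(centre, line) = r = 7.
|8·(−9) + 15·7 − p| / √289 = 7
|p − (33)| = 7·17, so p = 152 or p = −86.

p = −86 or p = 152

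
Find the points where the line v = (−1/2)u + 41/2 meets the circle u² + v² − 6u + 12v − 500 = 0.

Express v = (41 − u)/2 and substitute into the circle:
5u² − 130u + 665 = 0  ⟹  u² − 26u + 133 = 0
u = 19 or u = 7, giving (19, 11) and (7, 17).

(7, 17) and (19, 11)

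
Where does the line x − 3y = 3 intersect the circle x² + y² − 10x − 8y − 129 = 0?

Express y = (−3 + x)/3 and substitute into the circle:
10x² − 120x − 1080 = 0  ⟹  x² − 12x − 108 = 0
x = 18 or x = −6, giving (18, 5) and (−6, −3).

(−6, −3) and (18, 5)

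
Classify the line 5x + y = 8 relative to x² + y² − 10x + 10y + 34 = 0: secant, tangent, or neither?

secant

Centre (5, −5), r² = 16. Distance² from centre to line = (12)²/26 = 72/13.
Since d² < r², the line cuts the circle twice.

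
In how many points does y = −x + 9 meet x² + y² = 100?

d² = (1·0 + 1·0 − (9))²/2 = 81/2; r² = 100.
Since d² < r², the line cuts the circle twice.

2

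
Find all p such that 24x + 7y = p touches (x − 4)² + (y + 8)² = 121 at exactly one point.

p = −235 or p = 315

Tangency holds when the distance from the centre (4, −8) to the line equals the radius 11:
|24·4 + 7·(−8) − p| / √625 = 11
|p − (40)| = 11·25, so p = 315 or p = −235.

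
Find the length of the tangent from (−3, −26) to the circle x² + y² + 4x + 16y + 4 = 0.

With centre O = (−2, −8), |OP|² = 325 and r² = 64.
By the tangent–radius right angle, tangent length = √(|PO|² − r²) = √261 = 3√29.

3√29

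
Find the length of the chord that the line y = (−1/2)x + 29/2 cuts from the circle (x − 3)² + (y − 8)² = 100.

Centre (3, 8), r² = 100. Perpendicular distance d from centre to line = |−10| / √5 = 10/√5.
Half the chord is √(r² − d²) = √(80), so the full chord is 8√5.

8√5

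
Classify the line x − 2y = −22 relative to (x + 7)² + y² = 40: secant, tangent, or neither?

neither

Substituting the line into the circle gives 5x² + 100x + 520 = 0.
Discriminant = (100)² − 4·5·(520) = −400 < 0.
No real roots: the line does not meet the circle.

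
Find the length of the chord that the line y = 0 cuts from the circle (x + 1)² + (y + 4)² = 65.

Centre (−1, −4), r² = 65. Perpendicular distance d from centre to line = |−4| / √1 = 4.
Half the chord is √(r² − d²) = √(49), so the full chord is 14.

14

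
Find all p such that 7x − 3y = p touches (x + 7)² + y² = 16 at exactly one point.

Tangency holds when the distance from the centre (−7, 0) to the line equals the radius 4:
|7·(−7) − 3·0 − p| / √58 = 4
|p − (−49)| = 4√58.

p = −49 ± 4√58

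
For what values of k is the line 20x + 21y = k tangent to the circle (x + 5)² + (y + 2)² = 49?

k = −345 or k = 61

Tangency holds when the distance from the centre (−5, −2) to the line equals the radius 7:
|20·(−5) + 21·(−2) − k| / √841 = 7
|k − (−142)| = 7·29, so k = 61 or k = −345.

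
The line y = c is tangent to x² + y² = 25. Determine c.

For a tangent, require d(centre, line) = r = 5.
|0·0 + 1·0 − c| / √1 = 5
|c| = 5, so c = 5 or c = −5.

c = −5 or c = 5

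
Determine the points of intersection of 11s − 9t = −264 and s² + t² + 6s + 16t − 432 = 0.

Express t = (264 + 11s)/9 and substitute into the circle:
202s² + 7878s + 72720 = 0  ⟹  s² + 39s + 360 = 0
s = −15 or s = −24, giving (−15, 11) and (−24, 0).

(−24, 0) and (−15, 11)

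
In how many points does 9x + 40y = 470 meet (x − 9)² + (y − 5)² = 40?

2

Substituting the line into the circle gives 1681x² − 33660x + 138500 = 0.
Discriminant = (−33660)² − 4·1681·(138500) = 201721600 > 0.
Two real roots: the line is a secant.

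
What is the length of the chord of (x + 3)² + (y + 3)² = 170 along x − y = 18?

Express y = x − 18 and substitute into the circle:
2x² − 24x + 64 = 0  ⟹  x² − 12x + 32 = 0
x = 8 or x = 4, giving (8, −10) and (4, −14).
|(8, −10) − (4, −14)| = √((4)² + (4)²) = 4√2.

4√2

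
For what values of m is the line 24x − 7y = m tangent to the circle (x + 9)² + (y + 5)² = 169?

For a tangent, require d(centre, line) = r = 13.
|24·(−9) − 7·(−5) − m| / √625 = 13
|m − (−181)| = 13·25, so m = 144 or m = −506.

m = −506 or m = 144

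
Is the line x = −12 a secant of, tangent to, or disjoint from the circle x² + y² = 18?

disjoint

d² = (1·0 + 0·0 − (−12))² = 144; r² = 18.
Since d² > r², the line lies outside the circle.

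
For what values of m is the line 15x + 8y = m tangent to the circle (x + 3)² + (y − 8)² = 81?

m = −134 or m = 172

The line touches the circle iff its distance from (−3, 8) is 9:
|15·(−3) + 8·8 − m| / √289 = 9
|m − (19)| = 9·17, so m = 172 or m = −134.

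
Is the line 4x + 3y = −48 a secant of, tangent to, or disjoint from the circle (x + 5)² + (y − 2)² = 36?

Substituting the line into the circle gives 25x² + 522x + 2817 = 0.
Discriminant = (522)² − 4·25·(2817) = −9216 < 0.
No real roots: the line does not meet the circle.

disjoint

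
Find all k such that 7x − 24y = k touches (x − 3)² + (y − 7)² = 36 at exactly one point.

k = −297 or k = 3

Tangency holds when the distance from the centre (3, 7) to the line equals the radius 6:
|7·3 − 24·7 − k| / √625 = 6
|k − (−147)| = 6·25, so k = 3 or k = −297.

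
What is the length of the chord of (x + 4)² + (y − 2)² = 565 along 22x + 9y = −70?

2√565

Express y = (−70 − 22x)/9 and substitute into the circle:
565x² + 4520x − 36725 = 0  ⟹  x² + 8x − 65 = 0
x = 5 or x = −13, giving (5, −20) and (−13, 24).
|(5, −20) − (−13, 24)| = √((18)² + (−44)²) = 2√565.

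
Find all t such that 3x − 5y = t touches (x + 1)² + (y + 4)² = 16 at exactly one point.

t = 17 ± 4√34

For a tangent, require d(centre, line) = r = 4.
|3·(−1) − 5·(−4) − t| / √34 = 4
|t − (17)| = 4√34.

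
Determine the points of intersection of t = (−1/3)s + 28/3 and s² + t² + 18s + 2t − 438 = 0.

(−23, 17) and (13, 5)

Substitute t = (28 − s)/3:
10s² + 100s − 2990 = 0  ⟹  s² + 10s − 299 = 0
s = 13 or s = −23, giving (13, 5) and (−23, 17).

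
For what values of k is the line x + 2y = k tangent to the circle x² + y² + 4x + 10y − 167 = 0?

For a tangent, require d(centre, line) = r = 14.
|1·(−2) + 2·(−5) − k| / √5 = 14
|k − (−12)| = 14√5.

k = −12 ± 14√5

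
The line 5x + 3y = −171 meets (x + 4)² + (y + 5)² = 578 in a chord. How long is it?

Express y = (−171 − 5x)/3 and substitute into the circle:
34x² + 1632x + 19278 = 0  ⟹  x² + 48x + 567 = 0
x = −21 or x = −27, giving (−21, −22) and (−27, −12).
Chord length = distance between (−21, −22) and (−27, −12) = √136 = 2√34.

2√34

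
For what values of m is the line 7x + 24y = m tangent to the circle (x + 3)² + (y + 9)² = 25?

m = −362 or m = −112

Tangency holds when the distance from the centre (−3, −9) to the line equals the radius 5:
|7·(−3) + 24·(−9) − m| / √625 = 5
|m − (−237)| = 5·25, so m = −112 or m = −362.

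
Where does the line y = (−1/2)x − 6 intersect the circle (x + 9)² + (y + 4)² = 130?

Substitute y = (−12 − x)/2:
5x² + 80x − 180 = 0  ⟹  x² + 16x − 36 = 0
x = 2 or x = −18, giving (2, −7) and (−18, 3).

(−18, 3) and (2, −7)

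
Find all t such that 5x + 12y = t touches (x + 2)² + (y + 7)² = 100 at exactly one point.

t = −224 or t = 36

The line touches the circle iff its distance from (−2, −7) is 10:
|5·(−2) + 12·(−7) − t| / √169 = 10
|t − (−94)| = 10·13, so t = 36 or t = −224.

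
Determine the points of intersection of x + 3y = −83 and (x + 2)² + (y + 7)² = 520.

(−20, −21) and (4, −29)

Express y = (−83 − x)/3 and substitute into the circle:
10x² + 160x − 800 = 0  ⟹  x² + 16x − 80 = 0
x = 4 or x = −20, giving (4, −29) and (−20, −21).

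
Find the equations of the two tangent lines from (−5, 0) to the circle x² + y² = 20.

2x + y = −10 and 2x − y = −10

Let a tangent through (−5, 0) have slope m. Its distance from (0, 0) must equal 2√5:
[m·(5) − (0)]² = 20(m² + 1)
m² − 4 = 0, so m = −2 or m = 2.
Through (−5, 0) these give 2x + y = −10 and 2x − y = −10.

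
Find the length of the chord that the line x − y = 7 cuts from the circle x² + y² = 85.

11√2

The distance from (0, 0) to the line is 7/√2, and r² = 85.
Chord = 2√(r² − d²) = 2·√(121/2) = 11√2.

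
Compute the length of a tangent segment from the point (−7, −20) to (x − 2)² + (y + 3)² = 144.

With centre O = (2, −3), |OP|² = 370 and r² = 144.
By the tangent–radius right angle, tangent length = √(|PO|² − r²) = √226.

√226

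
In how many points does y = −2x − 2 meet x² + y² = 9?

d² = (2·0 + 1·0 − (−2))²/5 = 4/5; r² = 9.
Since d² < r², the line cuts the circle twice.

2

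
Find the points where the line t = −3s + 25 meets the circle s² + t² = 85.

Substitute t = −3s + 25:
10s² − 150s + 540 = 0  ⟹  s² − 15s + 54 = 0
s = 9 or s = 6, giving (9, −2) and (6, 7).

(6, 7) and (9, −2)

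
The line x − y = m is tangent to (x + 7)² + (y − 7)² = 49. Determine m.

m = −14 ± 7√2

For a tangent, require d(centre, line) = r = 7.
|1·(−7) − 1·7 − m| / √2 = 7
|m − (−14)| = 7√2.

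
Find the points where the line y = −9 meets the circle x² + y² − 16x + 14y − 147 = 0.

Express y = −9 and substitute into the circle:
x² − 16x − 192 = 0
x = 24 or x = −8, giving (24, −9) and (−8, −9).

(−8, −9) and (24, −9)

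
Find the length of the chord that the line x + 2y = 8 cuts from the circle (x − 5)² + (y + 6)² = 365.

Centre (5, −6), r² = 365. Perpendicular distance d from centre to line = |−15| / √5 = 15/√5.
Half the chord is √(r² − d²) = √(320), so the full chord is 16√5.

16√5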